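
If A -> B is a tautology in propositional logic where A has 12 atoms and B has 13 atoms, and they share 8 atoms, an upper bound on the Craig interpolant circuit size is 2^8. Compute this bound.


Shared atoms = 8
Craig interpolant size bound = 2^8
= 256

256


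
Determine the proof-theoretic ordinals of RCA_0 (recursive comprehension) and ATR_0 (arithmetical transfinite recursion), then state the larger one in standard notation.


Proof-theoretic ordinal of RCA_0 (recursive comprehension): omega^omega
Proof-theoretic ordinal of ATR_0 (arithmetical transfinite recursion): Gamma_0
Comparing: omega^omega < Gamma_0.
The larger ordinal is Gamma_0 (from ATR_0 (arithmetical transfinite recursion)).

Gamma_0


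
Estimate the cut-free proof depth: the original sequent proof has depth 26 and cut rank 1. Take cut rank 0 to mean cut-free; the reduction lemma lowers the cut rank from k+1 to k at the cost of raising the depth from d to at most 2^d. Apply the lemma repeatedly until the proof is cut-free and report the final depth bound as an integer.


Each rank reduction sends depth d to at most 2^d; cut rank r needs r reductions.
2_0(26) = 26
2_1(26) = 2^26 = 67108864
Cut-free depth bound = 67108864

67108864


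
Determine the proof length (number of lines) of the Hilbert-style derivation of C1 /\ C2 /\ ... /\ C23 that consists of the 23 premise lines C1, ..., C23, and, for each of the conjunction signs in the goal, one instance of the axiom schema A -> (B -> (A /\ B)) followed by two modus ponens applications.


Conjoining 23 premises:
- 23 premise lines
- the goal has 22 conjunction signs; each costs 1 axiom instance + 2 MP = 3 lines: 3 * 22 = 66
Total = 23 + 66 = 89 lines.

89


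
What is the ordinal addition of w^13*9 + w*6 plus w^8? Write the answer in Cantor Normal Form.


Ordinal addition (w^13*9 + w*6) + w^8:
alpha's leading term has exponent 13 > beta's exponent 8, so it survives.
alpha's tail term has exponent 1 < beta's exponent 8, so it is absorbed by beta.
In ordinal addition, any term followed by a strictly larger-exponent term is absorbed.
Result = w^13*9 + w^8

w^13*9 + w^8


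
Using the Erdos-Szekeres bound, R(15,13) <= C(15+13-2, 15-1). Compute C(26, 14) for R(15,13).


R(15,13) <= C(15+13-2, 15-1) = C(26, 14)
C(26, 14) = 26! / (14! * 12!)
= 9657700

9657700


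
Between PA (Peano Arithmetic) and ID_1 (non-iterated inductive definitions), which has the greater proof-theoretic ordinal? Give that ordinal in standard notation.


Proof-theoretic ordinal of PA (Peano Arithmetic): epsilon_0
Proof-theoretic ordinal of ID_1 (non-iterated inductive definitions): psi_0(epsilon_{Omega+1})
Comparing: epsilon_0 < psi_0(epsilon_{Omega+1}).
The larger ordinal is psi_0(epsilon_{Omega+1}) (from ID_1 (non-iterated inductive definitions)).

psi_0(epsilon_{Omega+1})


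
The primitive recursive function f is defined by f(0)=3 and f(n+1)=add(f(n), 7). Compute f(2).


f(0) = 3
f(1) = add(f(0), 7) = add(3, 7) = 10
f(2) = add(f(1), 7) = add(10, 7) = 17


17


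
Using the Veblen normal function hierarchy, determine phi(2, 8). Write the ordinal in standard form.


phi(2, 8):
phi(2, beta) = zeta_beta (the beta-th zeta number, fixed point of epsilon).
phi(2, 8) = zeta_8

zeta_8


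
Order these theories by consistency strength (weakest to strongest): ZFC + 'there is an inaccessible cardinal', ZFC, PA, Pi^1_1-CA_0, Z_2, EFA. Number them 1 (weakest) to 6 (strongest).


Ordering by consistency strength:
1. EFA
2. PA
3. Pi^1_1-CA_0
4. Z_2
5. ZFC
6. ZFC + 'there is an inaccessible cardinal'


ZFC + 'there is an inaccessible cardinal'=6, ZFC=5, PA=2, Pi^1_1-CA_0=3, Z_2=4, EFA=1


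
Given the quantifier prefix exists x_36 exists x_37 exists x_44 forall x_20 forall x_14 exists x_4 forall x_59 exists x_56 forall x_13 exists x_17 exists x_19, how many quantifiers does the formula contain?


Quantifier prefix has 11 quantifier symbols.
Quantifier depth = 11

11


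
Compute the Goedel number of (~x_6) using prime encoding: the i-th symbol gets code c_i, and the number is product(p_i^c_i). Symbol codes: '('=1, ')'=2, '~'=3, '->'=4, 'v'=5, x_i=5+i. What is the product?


Formula: (~x_6)
Symbol codes: [1, 3, 11, 2]
Primes: [2, 3, 5, 7]
p_1^1 = 2^1 = 2
p_2^3 = 3^3 = 27
p_3^11 = 5^11 = 48828125
p_4^2 = 7^2 = 49
Product = 129199218750

129199218750


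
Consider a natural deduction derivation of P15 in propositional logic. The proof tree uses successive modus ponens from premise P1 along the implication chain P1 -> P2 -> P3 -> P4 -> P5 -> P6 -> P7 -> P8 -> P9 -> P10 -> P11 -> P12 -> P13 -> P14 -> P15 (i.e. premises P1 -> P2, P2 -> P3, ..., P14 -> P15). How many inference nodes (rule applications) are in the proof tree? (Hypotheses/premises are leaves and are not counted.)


We have a chain: P1 -> P2 -> P3 -> P4 -> P5 -> P6 -> P7 -> P8 -> P9 -> P10 -> P11 -> P12 -> P13 -> P14 -> P15.
Each modus ponens application produces the next variable.
The chain has 15 propositions, so 15-1 = 14 modus ponens steps.
Total inference nodes = 14

14


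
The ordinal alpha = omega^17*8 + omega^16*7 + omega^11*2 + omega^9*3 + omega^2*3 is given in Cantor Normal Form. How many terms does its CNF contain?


CNF: omega^17*8 + omega^16*7 + omega^11*2 + omega^9*3 + omega^2*3
Count the summands separated by '+':
  term 1: omega^17*8
  term 2: omega^16*7
  term 3: omega^11*2
  term 4: omega^9*3
  term 5: omega^2*3
Total terms = 5

5


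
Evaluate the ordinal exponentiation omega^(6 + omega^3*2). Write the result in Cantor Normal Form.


omega^(6 + omega^3*2):
In ordinal addition a term is absorbed by a following term of strictly larger exponent: 0 < 3, so 6 + omega^3*2 = omega^3*2.
omega raised to a CNF ordinal is a single CNF term: Result = omega^(omega^3*2)

omega^(omega^3*2)


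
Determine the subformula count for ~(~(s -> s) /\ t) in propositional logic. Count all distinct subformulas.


Formula: ~(~(s -> s) /\ t)
Subformulas found:
  1. s
  2. t
  3. (s -> s)
  4. ~(s -> s)
  5. (~(s -> s) /\ t)
  6. ~(~(s -> s) /\ t)
Total distinct subformulas = 6

6


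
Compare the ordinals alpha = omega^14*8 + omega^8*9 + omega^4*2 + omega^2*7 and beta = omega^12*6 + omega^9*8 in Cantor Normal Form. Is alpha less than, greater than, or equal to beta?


Compare term by term from highest exponent:
alpha = omega^14*8 + omega^8*9 + omega^4*2 + omega^2*7
beta = omega^12*6 + omega^9*8
Term 1: alpha has omega^14*8, beta has omega^12*6
Term 2: alpha has omega^8*9, beta has omega^9*8
Term 3: alpha has omega^4*2, beta has omega^0*0
Term 4: alpha has omega^2*7, beta has omega^0*0
Result: alpha > beta

alpha > beta


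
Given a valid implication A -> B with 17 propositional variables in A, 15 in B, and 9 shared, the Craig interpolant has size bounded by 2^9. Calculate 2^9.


Shared atoms = 9
Craig interpolant size bound = 2^9
= 512

512


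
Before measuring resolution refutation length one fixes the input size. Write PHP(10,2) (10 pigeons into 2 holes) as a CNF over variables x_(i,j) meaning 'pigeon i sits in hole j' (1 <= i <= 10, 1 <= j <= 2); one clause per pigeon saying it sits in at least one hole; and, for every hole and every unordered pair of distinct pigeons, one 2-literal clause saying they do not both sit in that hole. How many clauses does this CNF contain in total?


PHP(10,2): 10 pigeons, 2 holes, 10*2 = 20 variables.
- pigeon clauses: one per pigeon -> 10 clauses
- hole clauses: 2 holes * C(10,2) = 2 * 45 -> 90 clauses
Total clauses = 10 + 90 = 100

100


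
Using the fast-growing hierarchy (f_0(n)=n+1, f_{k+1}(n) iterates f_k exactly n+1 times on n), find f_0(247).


f_0(247) = 247 + 1 = 248

248


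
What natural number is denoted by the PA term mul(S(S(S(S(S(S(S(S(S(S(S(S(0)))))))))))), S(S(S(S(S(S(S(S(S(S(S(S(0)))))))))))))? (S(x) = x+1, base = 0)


mul(S^12(0), S^12(0)):
S^12(0) = 12
S^12(0) = 12
12 * 12 = 144

144


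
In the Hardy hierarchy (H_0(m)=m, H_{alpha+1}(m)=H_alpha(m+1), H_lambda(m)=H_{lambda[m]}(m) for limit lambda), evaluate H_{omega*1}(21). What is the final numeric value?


H_{omega*1}(21):
For the Hardy hierarchy, H_{omega*k}(n) = 2^k * n.
2^1 = 2.
2 * 21 = 42

42


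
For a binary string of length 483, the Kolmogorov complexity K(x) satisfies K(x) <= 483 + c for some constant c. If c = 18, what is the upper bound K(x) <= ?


K(x) <= |x| + c = 483 + 18 = 501

501


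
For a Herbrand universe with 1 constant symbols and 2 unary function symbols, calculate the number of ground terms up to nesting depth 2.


Herbrand terms by depth:
Depth 0: 1 constants
Depth 1: 2 new terms (running total: 3)
Depth 2: 4 new terms (running total: 7)
Total distinct ground terms = 7

7


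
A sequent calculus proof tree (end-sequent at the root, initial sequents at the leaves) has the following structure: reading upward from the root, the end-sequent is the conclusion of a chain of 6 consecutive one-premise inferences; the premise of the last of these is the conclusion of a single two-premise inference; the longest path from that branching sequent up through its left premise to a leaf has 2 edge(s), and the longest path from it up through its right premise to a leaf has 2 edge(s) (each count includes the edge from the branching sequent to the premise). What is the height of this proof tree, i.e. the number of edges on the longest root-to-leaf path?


Longest path through the left premise: 2 edges (measured from the branching sequent)
Longest path through the right premise: 2 edges
Height of the subtree rooted at the branching sequent: max(2, 2) = 2
The branching sequent sits 6 edges above the root (the chain of one-premise inferences), so height = 2 + 6 = 8

8


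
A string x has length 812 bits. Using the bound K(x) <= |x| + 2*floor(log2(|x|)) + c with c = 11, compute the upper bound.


floor(log2(812)) = 9
2 * 9 = 18
K(x) <= 812 + 18 + 11 = 841

841


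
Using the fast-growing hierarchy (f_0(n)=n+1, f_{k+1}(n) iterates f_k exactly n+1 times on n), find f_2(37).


f_2(37) = f_1^38(37)
f_1(m) = 2m + 1.
Iterating: f_1^k(n) = 2^k*(n+1) - 1.
f_2(37) = 2^38*(37+1) - 1 = 274877906944*38 - 1 = 10445360463871

10445360463871


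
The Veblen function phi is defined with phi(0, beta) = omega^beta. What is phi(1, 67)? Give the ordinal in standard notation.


phi(1, 67):
phi(1, beta) = epsilon_beta (the beta-th epsilon number).
phi(1, 67) = epsilon_67

epsilon_67


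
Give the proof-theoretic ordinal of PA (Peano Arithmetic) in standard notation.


The proof-theoretic ordinal of PA (Peano Arithmetic) is a standard result in ordinal analysis.
This ordinal is the supremum of order types of primitive recursive well-orderings
that the theory can prove to be well-ordered.
For PA (Peano Arithmetic), the proof-theoretic ordinal is epsilon_0.

epsilon_0


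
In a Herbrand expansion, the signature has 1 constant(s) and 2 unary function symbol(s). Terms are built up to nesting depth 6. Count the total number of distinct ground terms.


Herbrand terms by depth:
Depth 0: 1 constants
Depth 1: 2 new terms (running total: 3)
Depth 2: 4 new terms (running total: 7)
Depth 3: 8 new terms (running total: 15)
Depth 4: 16 new terms (running total: 31)
Depth 5: 32 new terms (running total: 63)
Depth 6: 64 new terms (running total: 127)
Total distinct ground terms = 127

127


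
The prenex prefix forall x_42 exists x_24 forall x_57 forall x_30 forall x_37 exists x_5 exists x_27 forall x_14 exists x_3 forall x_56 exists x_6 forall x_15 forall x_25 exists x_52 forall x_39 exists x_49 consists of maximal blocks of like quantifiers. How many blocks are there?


Alternations = 11.
Blocks = alternations + 1 = 12

12


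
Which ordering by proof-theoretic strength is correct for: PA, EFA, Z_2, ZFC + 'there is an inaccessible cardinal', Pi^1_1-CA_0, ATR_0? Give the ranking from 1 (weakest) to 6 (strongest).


Ordering by consistency strength:
1. EFA
2. PA
3. ATR_0
4. Pi^1_1-CA_0
5. Z_2
6. ZFC + 'there is an inaccessible cardinal'


PA=2, EFA=1, Z_2=5, ZFC + 'there is an inaccessible cardinal'=6, Pi^1_1-CA_0=4, ATR_0=3


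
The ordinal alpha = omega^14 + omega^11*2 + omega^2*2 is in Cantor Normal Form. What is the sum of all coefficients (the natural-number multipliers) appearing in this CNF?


CNF: omega^14 + omega^11*2 + omega^2*2
Coefficients: 1 + 2 + 2 = 5

5


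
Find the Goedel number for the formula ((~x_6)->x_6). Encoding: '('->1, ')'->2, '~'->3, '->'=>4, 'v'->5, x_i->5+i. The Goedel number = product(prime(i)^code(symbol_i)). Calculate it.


Formula: ((~x_6)->x_6)
Symbol codes: [1, 1, 3, 11, 2, 4, 11, 2]
Primes: [2, 3, 5, 7, 11, 13, 17, 19]
p_1^1 = 2^1 = 2
p_2^1 = 3^1 = 3
p_3^3 = 5^3 = 125
p_4^11 = 7^11 = 1977326743
p_5^2 = 11^2 = 121
p_6^4 = 13^4 = 28561
p_7^11 = 17^11 = 34271896307633
p_8^2 = 19^2 = 361
Product = 63407965714121842507898561916809250

63407965714121842507898561916809250


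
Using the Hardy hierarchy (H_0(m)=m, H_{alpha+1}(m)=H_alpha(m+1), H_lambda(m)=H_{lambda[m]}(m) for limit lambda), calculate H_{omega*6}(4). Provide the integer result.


H_{omega*6}(4):
For the Hardy hierarchy, H_{omega*k}(n) = 2^k * n.
2^6 = 64.
64 * 4 = 256

256


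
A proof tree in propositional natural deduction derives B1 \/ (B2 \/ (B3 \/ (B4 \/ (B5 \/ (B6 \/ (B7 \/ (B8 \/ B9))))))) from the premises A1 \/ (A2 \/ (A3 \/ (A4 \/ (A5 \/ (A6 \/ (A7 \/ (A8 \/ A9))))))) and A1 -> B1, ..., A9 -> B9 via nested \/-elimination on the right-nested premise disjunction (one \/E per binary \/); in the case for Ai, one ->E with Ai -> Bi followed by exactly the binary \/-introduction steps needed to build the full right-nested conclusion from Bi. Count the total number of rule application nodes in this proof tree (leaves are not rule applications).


Constructive dilemma with 9 branches, all disjunctions right-nested:
- \/E: the premise has 8 binary \/, each eliminated once: 8 nodes.
- ->E: one per case (Ai with Ai -> Bi gives Bi): 9 nodes.
- \/I: in case i < n, Bi needs 1 step to form Bi \/ (B(i+1) \/ ...) and then i-1 steps to prepend B(i-1), ..., B1, i.e. i steps; in case i = n, B9 needs 8 prepend steps.
  \/I total = (1 + 2 + ... + 8) + 8 = 36 + 8 = 44 nodes.
Total = 8 + 9 + 44 = 61

61


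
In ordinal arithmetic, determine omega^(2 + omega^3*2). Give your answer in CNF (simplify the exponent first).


omega^(2 + omega^3*2):
In ordinal addition a term is absorbed by a following term of strictly larger exponent: 0 < 3, so 2 + omega^3*2 = omega^3*2.
omega raised to a CNF ordinal is a single CNF term: Result = omega^(omega^3*2)

omega^(omega^3*2)


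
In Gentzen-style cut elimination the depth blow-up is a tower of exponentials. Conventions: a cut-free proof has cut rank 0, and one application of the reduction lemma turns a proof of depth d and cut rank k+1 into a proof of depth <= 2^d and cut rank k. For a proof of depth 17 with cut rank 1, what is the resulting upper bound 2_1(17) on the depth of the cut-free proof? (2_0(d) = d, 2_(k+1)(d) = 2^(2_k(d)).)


Each rank reduction sends depth d to at most 2^d; cut rank r needs r reductions.
2_0(17) = 17
2_1(17) = 2^17 = 131072
Cut-free depth bound = 131072

131072


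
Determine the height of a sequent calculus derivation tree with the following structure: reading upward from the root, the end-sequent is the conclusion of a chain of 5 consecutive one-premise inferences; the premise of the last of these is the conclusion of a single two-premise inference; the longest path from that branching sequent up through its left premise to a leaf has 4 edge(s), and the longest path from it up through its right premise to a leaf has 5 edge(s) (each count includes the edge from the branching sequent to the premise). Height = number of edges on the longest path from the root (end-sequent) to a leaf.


Longest path through the left premise: 4 edges (measured from the branching sequent)
Longest path through the right premise: 5 edges
Height of the subtree rooted at the branching sequent: max(4, 5) = 5
The branching sequent sits 5 edges above the root (the chain of one-premise inferences), so height = 5 + 5 = 10

10


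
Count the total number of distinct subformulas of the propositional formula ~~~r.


Formula: ~~~r
Subformulas found:
  1. r
  2. ~r
  3. ~~r
  4. ~~~r
Total distinct subformulas = 4

4


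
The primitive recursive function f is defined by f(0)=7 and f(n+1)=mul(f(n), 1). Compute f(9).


f(0) = 7
f(1) = mul(f(0), 1) = mul(7, 1) = 7
f(2) = mul(f(1), 1) = mul(7, 1) = 7
f(3) = mul(f(2), 1) = mul(7, 1) = 7
f(4) = mul(f(3), 1) = mul(7, 1) = 7
f(5) = mul(f(4), 1) = mul(7, 1) = 7
f(6) = mul(f(5), 1) = mul(7, 1) = 7
f(7) = mul(f(6), 1) = mul(7, 1) = 7
f(8) = mul(f(7), 1) = mul(7, 1) = 7
f(9) = mul(f(8), 1) = mul(7, 1) = 7


7


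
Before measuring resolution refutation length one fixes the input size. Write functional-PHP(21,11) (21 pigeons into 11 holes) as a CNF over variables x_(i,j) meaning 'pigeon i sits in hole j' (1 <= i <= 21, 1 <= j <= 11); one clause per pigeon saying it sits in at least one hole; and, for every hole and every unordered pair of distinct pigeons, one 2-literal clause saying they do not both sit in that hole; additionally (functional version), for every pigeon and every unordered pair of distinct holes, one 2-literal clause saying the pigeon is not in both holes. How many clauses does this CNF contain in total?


functional-PHP(21,11): 21 pigeons, 11 holes, 21*11 = 231 variables.
- pigeon clauses: one per pigeon -> 21 clauses
- hole clauses: 11 holes * C(21,2) = 11 * 210 -> 2310 clauses
- functional clauses: 21 pigeons * C(11,2) = 21 * 55 -> 1155 clauses
Total clauses = 21 + 2310 + 1155 = 3486

3486


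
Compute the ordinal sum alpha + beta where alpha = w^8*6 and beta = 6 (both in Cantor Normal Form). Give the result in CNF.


Ordinal addition w^8*6 + 6:
Leading exponent of alpha (8) > leading exponent of beta (0).
Since alpha's term has higher exponent than beta's leading term,
the sum is simply alpha followed by beta.
Result = w^8*6 + 6

w^8*6 + 6


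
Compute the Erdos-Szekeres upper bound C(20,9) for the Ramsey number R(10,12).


R(10,12) <= C(10+12-2, 10-1) = C(20, 9)
C(20, 9) = 20! / (9! * 11!)
= 167960

167960


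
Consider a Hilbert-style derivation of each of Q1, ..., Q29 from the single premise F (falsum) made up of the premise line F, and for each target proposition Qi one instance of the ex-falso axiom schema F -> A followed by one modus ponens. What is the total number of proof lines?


Ex falso, line by line:
- 1 premise line (F)
- 29 targets, each needing 1 axiom instance (F -> Qi) + 1 MP = 2 lines: 2 * 29 = 58
Total = 1 + 58 = 59 lines.

59


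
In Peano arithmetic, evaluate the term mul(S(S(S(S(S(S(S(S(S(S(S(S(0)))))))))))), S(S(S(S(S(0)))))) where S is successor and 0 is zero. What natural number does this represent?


mul(S^12(0), S^5(0)):
S^12(0) = 12
S^5(0) = 5
12 * 5 = 60

60


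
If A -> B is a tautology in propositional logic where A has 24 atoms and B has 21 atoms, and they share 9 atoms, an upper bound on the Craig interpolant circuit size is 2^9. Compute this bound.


Shared atoms = 9
Craig interpolant size bound = 2^9
= 512

512


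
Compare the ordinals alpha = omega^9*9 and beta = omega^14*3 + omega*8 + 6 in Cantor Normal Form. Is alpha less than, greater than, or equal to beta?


Compare term by term from highest exponent:
alpha = omega^9*9
beta = omega^14*3 + omega*8 + 6
Term 1: alpha has omega^9*9, beta has omega^14*3
Term 2: alpha has omega^0*0, beta has omega^1*8
Term 3: alpha has omega^0*0, beta has omega^0*6
Result: alpha < beta

alpha < beta


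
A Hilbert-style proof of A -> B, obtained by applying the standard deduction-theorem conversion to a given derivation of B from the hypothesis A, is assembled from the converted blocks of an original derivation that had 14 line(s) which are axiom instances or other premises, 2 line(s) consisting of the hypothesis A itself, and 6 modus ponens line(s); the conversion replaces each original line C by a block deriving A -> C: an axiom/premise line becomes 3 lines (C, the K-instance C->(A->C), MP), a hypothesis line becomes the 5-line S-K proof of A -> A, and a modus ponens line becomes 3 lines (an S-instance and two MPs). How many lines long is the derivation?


Deduction-theorem conversion, block by block:
- 14 axiom/premise lines -> 3 lines each = 42
- 2 hypothesis lines -> 5 lines each (identity proof A->A) = 10
- 6 MP lines -> 3 lines each (S-instance, MP, MP) = 18
Total = 42 + 10 + 18 = 70 lines.

70


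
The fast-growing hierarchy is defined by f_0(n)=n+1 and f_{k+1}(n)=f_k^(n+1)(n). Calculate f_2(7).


f_2(7) = f_1^8(7)
f_1(m) = 2m + 1.
Iterating: f_1^k(n) = 2^k*(n+1) - 1.
f_2(7) = 2^8*(7+1) - 1 = 256*8 - 1 = 2047

2047


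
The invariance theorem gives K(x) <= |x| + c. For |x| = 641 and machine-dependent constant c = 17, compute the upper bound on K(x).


K(x) <= |x| + c = 641 + 17 = 658

658


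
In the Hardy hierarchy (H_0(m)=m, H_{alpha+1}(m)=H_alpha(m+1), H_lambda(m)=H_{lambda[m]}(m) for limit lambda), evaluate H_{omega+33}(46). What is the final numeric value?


H_{omega+33}(46):
Unwind the 33 successor steps: H_{omega+33}(46) = H_omega(46+33) = H_omega(79).
H_omega(m) = H_m(m) = m + m = 2m.
Result = 2 * 79 = 158

158


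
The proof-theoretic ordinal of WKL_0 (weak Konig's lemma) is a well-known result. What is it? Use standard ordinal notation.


The proof-theoretic ordinal of WKL_0 (weak Konig's lemma) is a standard result in ordinal analysis.
This ordinal is the supremum of order types of primitive recursive well-orderings
that the theory can prove to be well-ordered.
For WKL_0 (weak Konig's lemma), the proof-theoretic ordinal is omega^omega.

omega^omega


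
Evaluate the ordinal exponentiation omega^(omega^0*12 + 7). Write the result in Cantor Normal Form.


omega^(omega^0*12 + 7):
omega^0 = 1, so the exponent is 12 + 7 = 19 (finite ordinal addition).
Result = omega^19, already a single CNF term.

omega^19


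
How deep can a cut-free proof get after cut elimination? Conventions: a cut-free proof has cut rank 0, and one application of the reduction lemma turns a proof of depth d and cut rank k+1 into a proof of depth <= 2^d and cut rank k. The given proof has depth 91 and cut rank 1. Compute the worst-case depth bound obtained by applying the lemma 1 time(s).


Each rank reduction sends depth d to at most 2^d; cut rank r needs r reductions.
2_0(91) = 91
2_1(91) = 2^91 = 2475880078570760549798248448
Cut-free depth bound = 2475880078570760549798248448

2475880078570760549798248448


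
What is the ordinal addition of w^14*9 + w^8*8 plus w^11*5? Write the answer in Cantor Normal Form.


Ordinal addition (w^14*9 + w^8*8) + w^11*5:
alpha's leading term has exponent 14 > beta's exponent 11, so it survives.
alpha's tail term has exponent 8 < beta's exponent 11, so it is absorbed by beta.
In ordinal addition, any term followed by a strictly larger-exponent term is absorbed.
Result = w^14*9 + w^11*5

w^14*9 + w^11*5


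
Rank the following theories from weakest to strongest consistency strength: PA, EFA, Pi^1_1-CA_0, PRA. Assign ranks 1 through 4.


Ordering by consistency strength:
1. EFA
2. PRA
3. PA
4. Pi^1_1-CA_0


PA=3, EFA=1, Pi^1_1-CA_0=4, PRA=2


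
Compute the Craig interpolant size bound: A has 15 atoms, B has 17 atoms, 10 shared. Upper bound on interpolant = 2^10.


Shared atoms = 10
Craig interpolant size bound = 2^10
= 1024

1024


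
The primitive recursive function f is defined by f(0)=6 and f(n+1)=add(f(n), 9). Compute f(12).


f(0) = 6
f(1) = add(f(0), 9) = add(6, 9) = 15
f(2) = add(f(1), 9) = add(15, 9) = 24
f(3) = add(f(2), 9) = add(24, 9) = 33
f(4) = add(f(3), 9) = add(33, 9) = 42
f(5) = add(f(4), 9) = add(42, 9) = 51
f(6) = add(f(5), 9) = add(51, 9) = 60
f(7) = add(f(6), 9) = add(60, 9) = 69
f(8) = add(f(7), 9) = add(69, 9) = 78
f(9) = add(f(8), 9) = add(78, 9) = 87
f(10) = add(f(9), 9) = add(87, 9) = 96
f(11) = add(f(10), 9) = add(96, 9) = 105
f(12) = add(f(11), 9) = add(105, 9) = 114


114


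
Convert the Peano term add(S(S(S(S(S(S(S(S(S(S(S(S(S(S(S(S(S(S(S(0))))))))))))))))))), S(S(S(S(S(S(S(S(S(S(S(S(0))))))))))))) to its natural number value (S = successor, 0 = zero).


add(S^19(0), S^12(0)):
S^19(0) = 19
S^12(0) = 12
19 + 12 = 31

31


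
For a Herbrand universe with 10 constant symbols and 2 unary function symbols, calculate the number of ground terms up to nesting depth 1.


Herbrand terms by depth:
Depth 0: 10 constants
Depth 1: 20 new terms (running total: 30)
Total distinct ground terms = 30

30


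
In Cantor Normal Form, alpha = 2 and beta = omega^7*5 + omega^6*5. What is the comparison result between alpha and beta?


Compare term by term from highest exponent:
alpha = 2
beta = omega^7*5 + omega^6*5
Term 1: alpha has omega^0*2, beta has omega^7*5
Term 2: alpha has omega^0*0, beta has omega^6*5
Result: alpha < beta

alpha < beta


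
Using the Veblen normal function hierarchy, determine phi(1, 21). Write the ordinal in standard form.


phi(1, 21):
phi(1, beta) = epsilon_beta (the beta-th epsilon number).
phi(1, 21) = epsilon_21

epsilon_21


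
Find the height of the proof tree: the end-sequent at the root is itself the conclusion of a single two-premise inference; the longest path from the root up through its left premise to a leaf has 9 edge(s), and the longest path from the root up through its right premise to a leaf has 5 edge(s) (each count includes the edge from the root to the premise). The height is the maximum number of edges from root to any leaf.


Longest path through the left premise: 9 edges (measured from the branching sequent)
Longest path through the right premise: 5 edges
Height of the subtree rooted at the branching sequent: max(9, 5) = 9
The branching sequent is the root itself.
Total height = 9

9


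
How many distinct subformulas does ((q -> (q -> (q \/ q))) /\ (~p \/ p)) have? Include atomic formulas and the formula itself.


Formula: ((q -> (q -> (q \/ q))) /\ (~p \/ p))
Subformulas found:
  1. q
  2. p
  3. ~p
  4. (q \/ q)
  5. (~p \/ p)
  6. (q -> (q \/ q))
  7. (q -> (q -> (q \/ q)))
  8. ((q -> (q -> (q \/ q))) /\ (~p \/ p))
Total distinct subformulas = 8

8


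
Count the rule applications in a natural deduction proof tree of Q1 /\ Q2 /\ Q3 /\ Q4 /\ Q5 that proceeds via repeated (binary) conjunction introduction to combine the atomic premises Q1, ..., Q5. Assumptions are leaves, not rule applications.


The target conjunction has 5 conjuncts, i.e. 4 binary /\ connectives.
Each conjunction-intro joins two pieces, so 5 atoms require 5-1 = 4 applications.
Total inference nodes = 4

4


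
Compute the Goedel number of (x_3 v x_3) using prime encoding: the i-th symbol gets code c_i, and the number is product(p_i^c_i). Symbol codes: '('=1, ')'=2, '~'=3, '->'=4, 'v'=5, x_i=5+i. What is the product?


Formula: (x_3 v x_3)
Symbol codes: [1, 8, 5, 8, 2]
Primes: [2, 3, 5, 7, 11]
p_1^1 = 2^1 = 2
p_2^8 = 3^8 = 6561
p_3^5 = 5^5 = 3125
p_4^8 = 7^8 = 5764801
p_5^2 = 11^2 = 121
Product = 28603537391756250

28603537391756250


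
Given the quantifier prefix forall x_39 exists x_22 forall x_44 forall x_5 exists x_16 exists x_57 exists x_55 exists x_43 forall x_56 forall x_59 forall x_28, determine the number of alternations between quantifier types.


Walk the prefix and count type changes:
  position 1: forall -> exists <-- alternation
  position 2: exists -> forall <-- alternation
  position 3: forall -> forall
  position 4: forall -> exists <-- alternation
  position 5: exists -> exists
  position 6: exists -> exists
  position 7: exists -> exists
  position 8: exists -> forall <-- alternation
  position 9: forall -> forall
  position 10: forall -> forall
Total alternations = 4

4


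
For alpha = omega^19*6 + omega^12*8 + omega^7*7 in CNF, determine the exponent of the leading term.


CNF: omega^19*6 + omega^12*8 + omega^7*7
The leading term is omega^19*6, which has exponent 19.

19


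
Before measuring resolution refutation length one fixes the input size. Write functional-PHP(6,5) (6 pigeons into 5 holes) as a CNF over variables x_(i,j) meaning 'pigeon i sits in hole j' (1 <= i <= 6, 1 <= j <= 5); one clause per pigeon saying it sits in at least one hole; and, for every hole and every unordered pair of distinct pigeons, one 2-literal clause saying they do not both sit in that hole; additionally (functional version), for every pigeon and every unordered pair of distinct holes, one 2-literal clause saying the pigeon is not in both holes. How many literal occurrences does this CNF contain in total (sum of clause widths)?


functional-PHP(6,5): 6 pigeons, 5 holes, 6*5 = 30 variables.
- pigeon clauses: one per pigeon -> 6 clauses of width 5 -> 30 literals
- hole clauses: 5 holes * C(6,2) = 5 * 15 -> 75 clauses of width 2 -> 150 literals
- functional clauses: 6 pigeons * C(5,2) = 6 * 10 -> 60 clauses of width 2 -> 120 literals
Total literal occurrences = 30 + 150 + 120 = 300

300


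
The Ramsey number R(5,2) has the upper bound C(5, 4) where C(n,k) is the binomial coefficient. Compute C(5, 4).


R(5,2) <= C(5+2-2, 5-1) = C(5, 4)
C(5, 4) = 5! / (4! * 1!)
= 5

5


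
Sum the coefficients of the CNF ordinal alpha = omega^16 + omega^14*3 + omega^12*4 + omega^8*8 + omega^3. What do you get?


CNF: omega^16 + omega^14*3 + omega^12*4 + omega^8*8 + omega^3
Coefficients: 1 + 3 + 4 + 8 + 1 = 17

17


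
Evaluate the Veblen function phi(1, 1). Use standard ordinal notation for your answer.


phi(1, 1):
phi(1, beta) = epsilon_beta (the beta-th epsilon number).
phi(1, 1) = epsilon_1

epsilon_1


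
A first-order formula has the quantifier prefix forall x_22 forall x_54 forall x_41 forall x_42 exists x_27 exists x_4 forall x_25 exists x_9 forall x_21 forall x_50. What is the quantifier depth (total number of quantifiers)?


Quantifier prefix has 10 quantifier symbols.
Quantifier depth = 10

10


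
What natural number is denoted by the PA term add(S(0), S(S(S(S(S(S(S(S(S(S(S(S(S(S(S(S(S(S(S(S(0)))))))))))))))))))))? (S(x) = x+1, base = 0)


add(S^1(0), S^20(0)):
S^1(0) = 1
S^20(0) = 20
1 + 20 = 21

21


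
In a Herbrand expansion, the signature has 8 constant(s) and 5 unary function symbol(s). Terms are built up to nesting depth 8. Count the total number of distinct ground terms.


Herbrand terms by depth:
Depth 0: 8 constants
Depth 1: 40 new terms (running total: 48)
Depth 2: 200 new terms (running total: 248)
Depth 3: 1000 new terms (running total: 1248)
Depth 4: 5000 new terms (running total: 6248)
Depth 5: 25000 new terms (running total: 31248)
Depth 6: 125000 new terms (running total: 156248)
Depth 7: 625000 new terms (running total: 781248)
Depth 8: 3125000 new terms (running total: 3906248)
Total distinct ground terms = 3906248

3906248


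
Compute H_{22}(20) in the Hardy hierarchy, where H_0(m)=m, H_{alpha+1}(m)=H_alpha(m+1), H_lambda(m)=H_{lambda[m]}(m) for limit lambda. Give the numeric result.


H_22(20):
For finite ordinals k, H_k(n) = n + k (each successor step adds 1).
H_22(20) = 20 + 22 = 42

42


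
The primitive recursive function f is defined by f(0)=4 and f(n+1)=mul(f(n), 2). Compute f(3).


f(0) = 4
f(1) = mul(f(0), 2) = mul(4, 2) = 8
f(2) = mul(f(1), 2) = mul(8, 2) = 16
f(3) = mul(f(2), 2) = mul(16, 2) = 32


32


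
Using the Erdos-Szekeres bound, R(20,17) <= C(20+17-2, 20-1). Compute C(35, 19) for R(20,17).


R(20,17) <= C(20+17-2, 20-1) = C(35, 19)
C(35, 19) = 35! / (19! * 16!)
= 4059928950

4059928950


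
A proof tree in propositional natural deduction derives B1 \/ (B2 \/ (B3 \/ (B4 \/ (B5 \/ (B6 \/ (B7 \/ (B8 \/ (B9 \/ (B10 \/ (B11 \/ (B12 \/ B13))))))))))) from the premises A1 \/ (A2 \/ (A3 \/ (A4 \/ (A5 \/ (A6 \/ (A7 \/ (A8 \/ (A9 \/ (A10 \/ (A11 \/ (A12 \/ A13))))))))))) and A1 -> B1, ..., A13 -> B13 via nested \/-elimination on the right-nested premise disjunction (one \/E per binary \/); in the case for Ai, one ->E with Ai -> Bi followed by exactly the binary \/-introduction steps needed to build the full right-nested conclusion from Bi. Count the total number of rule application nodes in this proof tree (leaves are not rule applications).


Constructive dilemma with 13 branches, all disjunctions right-nested:
- \/E: the premise has 12 binary \/, each eliminated once: 12 nodes.
- ->E: one per case (Ai with Ai -> Bi gives Bi): 13 nodes.
- \/I: in case i < n, Bi needs 1 step to form Bi \/ (B(i+1) \/ ...) and then i-1 steps to prepend B(i-1), ..., B1, i.e. i steps; in case i = n, B13 needs 12 prepend steps.
  \/I total = (1 + 2 + ... + 12) + 12 = 78 + 12 = 90 nodes.
Total = 12 + 13 + 90 = 115

115


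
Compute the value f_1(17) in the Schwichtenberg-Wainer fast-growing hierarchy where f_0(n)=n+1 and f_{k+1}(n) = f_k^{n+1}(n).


f_1(17) = f_0^18(17)
f_0 adds 1 each time, applied 18 times.
f_1(17) = 17 + 18 = 35

35


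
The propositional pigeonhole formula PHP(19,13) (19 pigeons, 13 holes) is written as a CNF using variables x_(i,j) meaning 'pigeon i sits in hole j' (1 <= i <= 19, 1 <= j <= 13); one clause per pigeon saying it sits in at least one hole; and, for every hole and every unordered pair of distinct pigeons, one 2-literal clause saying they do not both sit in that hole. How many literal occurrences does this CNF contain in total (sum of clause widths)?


PHP(19,13): 19 pigeons, 13 holes, 19*13 = 247 variables.
- pigeon clauses: one per pigeon -> 19 clauses of width 13 -> 247 literals
- hole clauses: 13 holes * C(19,2) = 13 * 171 -> 2223 clauses of width 2 -> 4446 literals
Total literal occurrences = 247 + 4446 = 4693

4693


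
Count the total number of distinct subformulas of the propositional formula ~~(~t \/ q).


Formula: ~~(~t \/ q)
Subformulas found:
  1. q
  2. t
  3. ~t
  4. (~t \/ q)
  5. ~(~t \/ q)
  6. ~~(~t \/ q)
Total distinct subformulas = 6

6


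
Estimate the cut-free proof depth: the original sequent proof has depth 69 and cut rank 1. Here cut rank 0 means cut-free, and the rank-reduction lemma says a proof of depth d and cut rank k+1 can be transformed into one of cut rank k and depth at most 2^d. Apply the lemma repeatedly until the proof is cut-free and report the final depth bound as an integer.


Each rank reduction sends depth d to at most 2^d; cut rank r needs r reductions.
2_0(69) = 69
2_1(69) = 2^69 = 590295810358705651712
Cut-free depth bound = 590295810358705651712

590295810358705651712


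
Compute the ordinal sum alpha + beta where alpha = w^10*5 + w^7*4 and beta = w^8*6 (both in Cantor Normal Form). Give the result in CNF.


Ordinal addition (w^10*5 + w^7*4) + w^8*6:
alpha's leading term has exponent 10 > beta's exponent 8, so it survives.
alpha's tail term has exponent 7 < beta's exponent 8, so it is absorbed by beta.
In ordinal addition, any term followed by a strictly larger-exponent term is absorbed.
Result = w^10*5 + w^8*6

w^10*5 + w^8*6


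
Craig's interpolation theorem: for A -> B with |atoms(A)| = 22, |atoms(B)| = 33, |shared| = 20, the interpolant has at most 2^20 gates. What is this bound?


Shared atoms = 20
Craig interpolant size bound = 2^20
= 1048576

1048576


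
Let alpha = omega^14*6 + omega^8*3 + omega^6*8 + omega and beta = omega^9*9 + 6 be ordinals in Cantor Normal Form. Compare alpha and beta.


Compare term by term from highest exponent:
alpha = omega^14*6 + omega^8*3 + omega^6*8 + omega
beta = omega^9*9 + 6
Term 1: alpha has omega^14*6, beta has omega^9*9
Term 2: alpha has omega^8*3, beta has omega^0*6
Term 3: alpha has omega^6*8, beta has omega^0*0
Term 4: alpha has omega^1*1, beta has omega^0*0
Result: alpha > beta

alpha > beta


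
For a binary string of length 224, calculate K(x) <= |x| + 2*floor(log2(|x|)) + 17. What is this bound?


floor(log2(224)) = 7
2 * 7 = 14
K(x) <= 224 + 14 + 17 = 255

255


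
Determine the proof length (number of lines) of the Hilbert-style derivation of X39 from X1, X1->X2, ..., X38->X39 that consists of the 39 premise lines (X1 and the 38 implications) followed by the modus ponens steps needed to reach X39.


We have 39 premise lines: X1 and 38 implications.
Each implication is detached once by MP, giving 38 MP lines.
39 premise lines + 38 MP lines = 77 total lines.

77


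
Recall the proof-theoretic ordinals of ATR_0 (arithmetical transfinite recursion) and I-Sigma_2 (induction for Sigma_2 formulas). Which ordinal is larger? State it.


Proof-theoretic ordinal of ATR_0 (arithmetical transfinite recursion): Gamma_0
Proof-theoretic ordinal of I-Sigma_2 (induction for Sigma_2 formulas): omega^(omega^omega)
Comparing: omega^(omega^omega) < Gamma_0.
The larger ordinal is Gamma_0 (from ATR_0 (arithmetical transfinite recursion)).

Gamma_0


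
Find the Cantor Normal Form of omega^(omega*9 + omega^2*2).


omega^(omega*9 + omega^2*2):
In ordinal addition a term is absorbed by a following term of strictly larger exponent: 1 < 2, so omega*9 + omega^2*2 = omega^2*2.
omega raised to a CNF ordinal is a single CNF term: Result = omega^(omega^2*2)

omega^(omega^2*2)


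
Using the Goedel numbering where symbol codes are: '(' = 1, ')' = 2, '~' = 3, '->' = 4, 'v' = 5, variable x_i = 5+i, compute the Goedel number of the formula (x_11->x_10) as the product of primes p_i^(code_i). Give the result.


Formula: (x_11->x_10)
Symbol codes: [1, 16, 4, 15, 2]
Primes: [2, 3, 5, 7, 11]
p_1^1 = 2^1 = 2
p_2^16 = 3^16 = 43046721
p_3^4 = 5^4 = 625
p_4^15 = 7^15 = 4747561509943
p_5^2 = 11^2 = 121
Product = 30910502057014325844078750

30910502057014325844078750


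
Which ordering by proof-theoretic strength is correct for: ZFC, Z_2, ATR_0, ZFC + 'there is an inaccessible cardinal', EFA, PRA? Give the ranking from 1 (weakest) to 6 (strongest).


Ordering by consistency strength:
1. EFA
2. PRA
3. ATR_0
4. Z_2
5. ZFC
6. ZFC + 'there is an inaccessible cardinal'


ZFC=5, Z_2=4, ATR_0=3, ZFC + 'there is an inaccessible cardinal'=6, EFA=1, PRA=2


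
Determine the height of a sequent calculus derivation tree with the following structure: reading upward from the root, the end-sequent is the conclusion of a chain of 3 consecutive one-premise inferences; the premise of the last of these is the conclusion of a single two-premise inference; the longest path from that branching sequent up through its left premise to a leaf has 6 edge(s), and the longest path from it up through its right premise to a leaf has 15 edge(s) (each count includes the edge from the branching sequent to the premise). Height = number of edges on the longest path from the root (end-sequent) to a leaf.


Longest path through the left premise: 6 edges (measured from the branching sequent)
Longest path through the right premise: 15 edges
Height of the subtree rooted at the branching sequent: max(6, 15) = 15
The branching sequent sits 3 edges above the root (the chain of one-premise inferences), so height = 15 + 3 = 18

18


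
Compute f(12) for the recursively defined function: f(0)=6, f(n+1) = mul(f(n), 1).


f(0) = 6
f(1) = mul(f(0), 1) = mul(6, 1) = 6
f(2) = mul(f(1), 1) = mul(6, 1) = 6
f(3) = mul(f(2), 1) = mul(6, 1) = 6
f(4) = mul(f(3), 1) = mul(6, 1) = 6
f(5) = mul(f(4), 1) = mul(6, 1) = 6
f(6) = mul(f(5), 1) = mul(6, 1) = 6
f(7) = mul(f(6), 1) = mul(6, 1) = 6
f(8) = mul(f(7), 1) = mul(6, 1) = 6
f(9) = mul(f(8), 1) = mul(6, 1) = 6
f(10) = mul(f(9), 1) = mul(6, 1) = 6
f(11) = mul(f(10), 1) = mul(6, 1) = 6
f(12) = mul(f(11), 1) = mul(6, 1) = 6


6


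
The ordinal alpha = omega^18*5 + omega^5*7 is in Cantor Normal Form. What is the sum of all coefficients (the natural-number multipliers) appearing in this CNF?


CNF: omega^18*5 + omega^5*7
Coefficients: 5 + 7 = 12

12


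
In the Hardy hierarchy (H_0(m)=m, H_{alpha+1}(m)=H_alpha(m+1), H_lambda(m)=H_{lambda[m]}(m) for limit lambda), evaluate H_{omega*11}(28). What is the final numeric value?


H_{omega*11}(28):
For the Hardy hierarchy, H_{omega*k}(n) = 2^k * n.
2^11 = 2048.
2048 * 28 = 57344

57344


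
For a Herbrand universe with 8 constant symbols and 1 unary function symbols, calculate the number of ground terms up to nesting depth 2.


Herbrand terms by depth:
Depth 0: 8 constants
Depth 1: 8 new terms (running total: 16)
Depth 2: 8 new terms (running total: 24)
Total distinct ground terms = 24

24
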